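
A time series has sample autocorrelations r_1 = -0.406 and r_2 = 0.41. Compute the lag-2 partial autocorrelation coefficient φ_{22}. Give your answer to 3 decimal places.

0.294

φ_{22} = (r_2 − r_1²) / (1 − r_1²)
r_1² = (-0.406)² = 0.164836
Numerator = 0.41 − 0.1648 = 0.2452; denominator = 1 − 0.1648 = 0.8352
φ_{22} = 0.2452 / 0.8352 = 0.294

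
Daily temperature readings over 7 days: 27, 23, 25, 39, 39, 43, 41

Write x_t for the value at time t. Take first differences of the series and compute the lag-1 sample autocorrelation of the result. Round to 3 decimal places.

First differences Δx: -4, 2, 14, 0, 4, -2
Mean of differences = 2.3333
Numerator Σ(Δx_t−Δx̄)(Δx_{t+1}−Δx̄) = -40.1111
Denominator Σ(Δx_t−Δx̄)² = 203.3333
r_1(Δx) = -40.1111 / 203.3333 = -0.197

-0.197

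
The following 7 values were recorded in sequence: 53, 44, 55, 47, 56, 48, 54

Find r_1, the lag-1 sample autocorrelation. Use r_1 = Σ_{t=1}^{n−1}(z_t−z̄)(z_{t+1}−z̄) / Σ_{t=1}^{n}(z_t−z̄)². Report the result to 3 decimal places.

Mean z̄ = (53 + 44 + 55 + 47 + 56 + 48 + 54)/7 = 51.0000
Deviations from mean: 2.0000, -7.0000, 4.0000, -4.0000, 5.0000, -3.0000, 3.0000
Numerator Σ_{t=1}^{6}(z_t−z̄)(z_{t+1}−z̄) = -102.0000
Denominator Σ(z_t−z̄)² = 128.0000
r_1 = -102.0000 / 128.0000 = -0.797

-0.797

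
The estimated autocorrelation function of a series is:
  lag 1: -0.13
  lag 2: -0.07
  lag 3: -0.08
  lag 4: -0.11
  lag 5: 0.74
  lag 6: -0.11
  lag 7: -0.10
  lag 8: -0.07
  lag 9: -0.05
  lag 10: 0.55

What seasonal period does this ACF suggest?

5

The largest autocorrelation is r_5 = 0.74, with a weaker echo at lag 10 (0.55); the remaining lags stay at or below -0.05.
The dominant spike at lag 5 indicates a seasonal period of 5.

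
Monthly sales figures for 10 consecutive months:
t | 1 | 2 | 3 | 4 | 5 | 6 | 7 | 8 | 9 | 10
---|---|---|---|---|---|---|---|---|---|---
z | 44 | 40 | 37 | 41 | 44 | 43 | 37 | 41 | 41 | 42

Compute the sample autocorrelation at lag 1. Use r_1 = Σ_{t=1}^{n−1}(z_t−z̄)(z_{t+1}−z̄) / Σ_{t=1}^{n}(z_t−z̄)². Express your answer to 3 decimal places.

Mean z̄ = (44 + 40 + 37 + 41 + 44 + 43 + 37 + 41 + 41 + 42)/10 = 41.0000
Numerator Σ_{t=1}^{9}(z_t−z̄)(z_{t+1}−z̄) = -1.0000
Denominator Σ(z_t−z̄)² = 56.0000
r_1 = -1.0000 / 56.0000 = -0.018

-0.018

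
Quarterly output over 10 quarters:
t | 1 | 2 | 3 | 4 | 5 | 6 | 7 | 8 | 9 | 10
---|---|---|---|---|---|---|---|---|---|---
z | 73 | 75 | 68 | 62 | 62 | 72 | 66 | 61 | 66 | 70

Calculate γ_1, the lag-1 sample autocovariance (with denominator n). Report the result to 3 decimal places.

Mean z̄ = (73 + 75 + 68 + 62 + 62 + 72 + 66 + 61 + 66 + 70)/10 = 67.5000
Σ_{t=1}^{9}(z_t−z̄)(z_{t+1}−z̄) = 56.7500
γ_1 = 56.7500 / 10 = 5.675

5.675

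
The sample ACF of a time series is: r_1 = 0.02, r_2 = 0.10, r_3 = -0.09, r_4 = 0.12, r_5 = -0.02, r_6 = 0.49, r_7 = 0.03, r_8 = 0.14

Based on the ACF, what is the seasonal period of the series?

The largest autocorrelation is r_6 = 0.49; the remaining lags stay at or below 0.14.
The dominant spike at lag 6 indicates a seasonal period of 6.

6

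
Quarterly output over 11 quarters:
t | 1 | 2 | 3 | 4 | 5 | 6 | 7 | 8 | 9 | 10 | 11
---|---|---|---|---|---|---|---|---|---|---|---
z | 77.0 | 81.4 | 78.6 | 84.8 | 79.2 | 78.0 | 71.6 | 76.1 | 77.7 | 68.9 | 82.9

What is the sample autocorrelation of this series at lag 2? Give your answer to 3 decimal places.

Mean z̄ = (77.0 + 81.4 + 78.6 + 84.8 + 79.2 + 78.0 + 71.6 + 76.1 + 77.7 + 68.9 + 82.9)/11 = 77.8364
Numerator Σ_{t=1}^{9}(z_t−z̄)(z_{t+2}−z̄) = 33.2464
Denominator Σ(z_t−z̄)² = 211.7855
r_2 = 33.2464 / 211.7855 = 0.157

0.157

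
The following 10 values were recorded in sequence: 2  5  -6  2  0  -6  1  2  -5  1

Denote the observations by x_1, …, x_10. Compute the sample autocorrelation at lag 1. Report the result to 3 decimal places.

-0.401

Mean x̄ = (2 + 5 − 6 + 2 + 0 − 6 + 1 + 2 − 5 + 1)/10 = -0.4000
Numerator Σ_{t=1}^{9}(x_t−x̄)(x_{t+1}−x̄) = -53.9600
Denominator Σ(x_t−x̄)² = 134.4000
r_1 = -53.9600 / 134.4000 = -0.401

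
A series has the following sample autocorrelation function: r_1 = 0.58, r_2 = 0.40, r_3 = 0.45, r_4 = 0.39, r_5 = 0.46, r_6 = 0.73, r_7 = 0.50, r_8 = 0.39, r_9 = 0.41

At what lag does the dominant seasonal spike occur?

6

The largest autocorrelation is r_6 = 0.73; the remaining lags stay at or below 0.58. The elevated value at lag 1 (0.58), dropping to 0.40 at lag 2, reflects decaying short-term dependence rather than seasonality.
The dominant spike at lag 6 indicates a seasonal period of 6.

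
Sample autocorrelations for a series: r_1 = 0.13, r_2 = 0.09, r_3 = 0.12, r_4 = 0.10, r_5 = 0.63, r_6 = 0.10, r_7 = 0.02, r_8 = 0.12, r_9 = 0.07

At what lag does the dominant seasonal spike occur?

The largest autocorrelation is r_5 = 0.63; the remaining lags stay at or below 0.13.
The dominant spike at lag 5 indicates a seasonal period of 5.

5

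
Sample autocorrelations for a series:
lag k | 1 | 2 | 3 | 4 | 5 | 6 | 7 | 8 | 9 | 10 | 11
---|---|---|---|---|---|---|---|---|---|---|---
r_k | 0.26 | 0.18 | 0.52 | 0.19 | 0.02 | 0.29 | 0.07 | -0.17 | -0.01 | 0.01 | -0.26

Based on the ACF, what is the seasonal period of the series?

3

The largest autocorrelation is r_3 = 0.52, with a weaker echo at lag 6 (0.29); the remaining lags stay at or below 0.26. The elevated value at lag 1 (0.26), dropping to 0.18 at lag 2, reflects decaying short-term dependence rather than seasonality.
The dominant spike at lag 3 indicates a seasonal period of 3.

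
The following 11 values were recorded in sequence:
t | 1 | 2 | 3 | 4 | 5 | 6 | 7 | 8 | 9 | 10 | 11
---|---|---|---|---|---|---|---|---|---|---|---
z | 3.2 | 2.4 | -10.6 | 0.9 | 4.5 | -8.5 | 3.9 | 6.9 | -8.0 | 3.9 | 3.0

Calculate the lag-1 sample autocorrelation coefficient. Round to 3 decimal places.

-0.381

Mean z̄ = (3.2 + 2.4 − 10.6 + 0.9 + 4.5 − 8.5 + 3.9 + 6.9 − 8.0 + 3.9 + 3.0)/11 = 0.1455
Numerator Σ_{t=1}^{10}(z_t−z̄)(z_{t+1}−z̄) = -141.7921
Denominator Σ(z_t−z̄)² = 372.4673
r_1 = -141.7921 / 372.4673 = -0.381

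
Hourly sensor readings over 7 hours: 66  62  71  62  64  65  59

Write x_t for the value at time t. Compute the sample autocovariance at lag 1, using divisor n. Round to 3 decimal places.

-5.370

Mean x̄ = (66 + 62 + 71 + 62 + 64 + 65 + 59)/7 = 64.1429
Deviations: 1.8571, -2.1429, 6.8571, -2.1429, -0.1429, 0.8571, -5.1429
Σ_{t=1}^{6}(x_t−x̄)(x_{t+1}−x̄) = -37.5918
γ_1 = -37.5918 / 7 = -5.370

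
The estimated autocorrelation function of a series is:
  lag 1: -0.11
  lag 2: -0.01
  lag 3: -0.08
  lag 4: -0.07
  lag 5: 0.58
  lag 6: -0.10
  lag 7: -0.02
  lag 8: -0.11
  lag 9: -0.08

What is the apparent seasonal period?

The largest autocorrelation is r_5 = 0.58; the remaining lags stay at or below -0.01.
The dominant spike at lag 5 indicates a seasonal period of 5.

5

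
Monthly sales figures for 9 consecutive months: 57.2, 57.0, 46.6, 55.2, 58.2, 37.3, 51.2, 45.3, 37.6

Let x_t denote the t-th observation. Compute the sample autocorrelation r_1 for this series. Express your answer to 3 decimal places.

-0.028

Mean x̄ = (57.2 + 57.0 + 46.6 + 55.2 + 58.2 + 37.3 + 51.2 + 45.3 + 37.6)/9 = 49.5111
Numerator Σ_{t=1}^{8}(x_t−x̄)(x_{t+1}−x̄) = -15.0279
Denominator Σ(x_t−x̄)² = 543.1089
r_1 = -15.0279 / 543.1089 = -0.028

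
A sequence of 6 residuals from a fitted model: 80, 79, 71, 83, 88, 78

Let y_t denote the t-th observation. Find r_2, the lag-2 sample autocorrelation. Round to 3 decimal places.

-0.517

Mean ȳ = (80 + 79 + 71 + 83 + 88 + 78)/6 = 79.8333
Deviations from mean: 0.1667, -0.8333, -8.8333, 3.1667, 8.1667, -1.8333
Σ(y_t−ȳ)(y_{t+2}−ȳ) = (-1.4722) + (-2.6389) + (-72.1389) + (-5.8056) = -82.0556
Denominator Σ(y_t−ȳ)² = 158.8333
r_2 = -82.0556 / 158.8333 = -0.517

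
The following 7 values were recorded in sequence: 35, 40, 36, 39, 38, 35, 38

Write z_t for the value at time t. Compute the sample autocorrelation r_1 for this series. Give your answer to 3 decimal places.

Mean z̄ = (35 + 40 + 36 + 39 + 38 + 35 + 38)/7 = 37.2857
Σ(z_t−z̄)(z_{t+1}−z̄) = (-6.2041) + (-3.4898) + (-2.2041) + (1.2245) + (-1.6327) + (-1.6327) = -13.9388
Denominator Σ(z_t−z̄)² = 23.4286
r_1 = -13.9388 / 23.4286 = -0.595

-0.595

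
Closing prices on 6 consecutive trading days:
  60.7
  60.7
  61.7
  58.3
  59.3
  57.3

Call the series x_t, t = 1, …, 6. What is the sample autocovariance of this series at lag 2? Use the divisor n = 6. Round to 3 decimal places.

Mean x̄ = (60.7 + 60.7 + 61.7 + 58.3 + 59.3 + 57.3)/6 = 59.6667
Σ_{t=1}^{4}(x_t−x̄)(x_{t+2}−x̄) = 3.1778
γ_2 = 3.1778 / 6 = 0.530

0.530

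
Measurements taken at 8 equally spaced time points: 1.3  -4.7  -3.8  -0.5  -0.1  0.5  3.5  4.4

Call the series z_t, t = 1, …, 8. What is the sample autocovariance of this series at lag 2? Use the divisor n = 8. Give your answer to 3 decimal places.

Mean z̄ = (1.3 − 4.7 − 3.8 − 0.5 − 0.1 + 0.5 + 3.5 + 4.4)/8 = 0.0750
Σ_{t=1}^{6}(z_t−z̄)(z_{t+2}−z̄) = -0.3288
γ_2 = -0.3288 / 8 = -0.041

-0.041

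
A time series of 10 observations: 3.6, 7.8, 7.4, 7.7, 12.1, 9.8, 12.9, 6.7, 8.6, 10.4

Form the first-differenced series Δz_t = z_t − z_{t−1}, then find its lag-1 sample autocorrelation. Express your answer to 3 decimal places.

First differences Δz: 4.2, -0.4, 0.3, 4.4, -2.3, 3.1, -6.2, 1.9, 1.8
Mean of differences = 0.7556
Numerator Σ(Δz_t−Δz̄)(Δz_{t+1}−Δz̄) = -46.4853
Denominator Σ(Δz_t−Δz̄)² = 92.3022
r_1(Δz) = -46.4853 / 92.3022 = -0.504

-0.504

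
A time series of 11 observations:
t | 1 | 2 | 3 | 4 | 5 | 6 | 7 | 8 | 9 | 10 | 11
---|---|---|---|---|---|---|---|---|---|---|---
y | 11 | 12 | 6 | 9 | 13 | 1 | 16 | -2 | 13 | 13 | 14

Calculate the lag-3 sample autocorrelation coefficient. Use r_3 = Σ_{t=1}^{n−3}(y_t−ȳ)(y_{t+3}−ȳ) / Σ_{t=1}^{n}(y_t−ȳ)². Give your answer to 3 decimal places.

Mean ȳ = (11 + 12 + 6 + 9 + 13 + 1 + 16 − 2 + 13 + 13 + 14)/11 = 9.6364
Numerator Σ_{t=1}^{8}(y_t−ȳ)(y_{t+3}−ȳ) = -63.1240
Denominator Σ(y_t−ȳ)² = 324.5455
r_3 = -63.1240 / 324.5455 = -0.194

-0.194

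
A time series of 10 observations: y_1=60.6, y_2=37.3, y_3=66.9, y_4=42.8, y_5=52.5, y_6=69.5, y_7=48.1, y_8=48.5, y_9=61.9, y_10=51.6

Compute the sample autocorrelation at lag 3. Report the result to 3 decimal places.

0.366

Mean ȳ = (60.6 + 37.3 + 66.9 + 42.8 + 52.5 + 69.5 + 48.1 + 48.5 + 61.9 + 51.6)/10 = 53.9700
Σ(y_t−ȳ)(y_{t+3}−ȳ) = (-74.0571) + (24.5049) + (200.8029) + (65.5679) + (8.0409) + (123.1529) + (13.9119) = 361.9243
Denominator Σ(y_t−ȳ)² = 990.0210
r_3 = 361.9243 / 990.0210 = 0.366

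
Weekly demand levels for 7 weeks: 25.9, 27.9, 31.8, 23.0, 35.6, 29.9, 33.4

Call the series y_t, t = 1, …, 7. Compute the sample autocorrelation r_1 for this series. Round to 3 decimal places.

Mean ȳ = (25.9 + 27.9 + 31.8 + 23.0 + 35.6 + 29.9 + 33.4)/7 = 29.6429
Deviations from mean: -3.7429, -1.7429, 2.1571, -6.6429, 5.9571, 0.2571, 3.7571
Σ(y_t−ȳ)(y_{t+1}−ȳ) = (6.5233) + (-3.7596) + (-14.3296) + (-39.5724) + (1.5318) + (0.9661) = -48.6404
Denominator Σ(y_t−ȳ)² = 115.4971
r_1 = -48.6404 / 115.4971 = -0.421

-0.421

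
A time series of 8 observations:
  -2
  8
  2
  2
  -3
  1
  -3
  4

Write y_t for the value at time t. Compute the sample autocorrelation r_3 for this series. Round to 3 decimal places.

-0.463

Mean ȳ = (-2 + 8 + 2 + 2 − 3 + 1 − 3 + 4)/8 = 1.1250
Deviations from mean: -3.1250, 6.8750, 0.8750, 0.8750, -4.1250, -0.1250, -4.1250, 2.8750
Numerator Σ_{t=1}^{5}(y_t−ȳ)(y_{t+3}−ȳ) = -46.6719
Denominator Σ(y_t−ȳ)² = 100.8750
r_3 = -46.6719 / 100.8750 = -0.463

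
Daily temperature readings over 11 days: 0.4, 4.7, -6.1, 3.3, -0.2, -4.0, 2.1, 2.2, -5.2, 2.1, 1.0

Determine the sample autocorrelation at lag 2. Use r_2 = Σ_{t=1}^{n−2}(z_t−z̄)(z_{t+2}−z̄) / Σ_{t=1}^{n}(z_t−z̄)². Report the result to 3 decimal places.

-0.152

Mean z̄ = (0.4 + 4.7 − 6.1 + 3.3 − 0.2 − 4.0 + 2.1 + 2.2 − 5.2 + 2.1 + 1.0)/11 = 0.0273
Numerator Σ_{t=1}^{9}(z_t−z̄)(z_{t+2}−z̄) = -19.4160
Denominator Σ(z_t−z̄)² = 128.0818
r_2 = -19.4160 / 128.0818 = -0.152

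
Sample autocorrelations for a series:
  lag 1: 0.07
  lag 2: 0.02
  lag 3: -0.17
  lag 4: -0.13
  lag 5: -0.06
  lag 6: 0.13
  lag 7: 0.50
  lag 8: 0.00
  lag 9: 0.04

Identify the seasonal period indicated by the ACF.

7

The largest autocorrelation is r_7 = 0.50; the remaining lags stay at or below 0.13.
The dominant spike at lag 7 indicates a seasonal period of 7.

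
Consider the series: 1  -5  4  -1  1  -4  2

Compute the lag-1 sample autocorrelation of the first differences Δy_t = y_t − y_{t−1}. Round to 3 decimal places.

First differences Δy: -6, 9, -5, 2, -5, 6
Mean of differences = 0.1667
Numerator Σ(Δy_t−Δȳ)(Δy_{t+1}−Δȳ) = -149.1944
Denominator Σ(Δy_t−Δȳ)² = 206.8333
r_1(Δy) = -149.1944 / 206.8333 = -0.721

-0.721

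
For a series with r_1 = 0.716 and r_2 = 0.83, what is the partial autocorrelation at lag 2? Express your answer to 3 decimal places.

φ_{22} = (r_2 − r_1²) / (1 − r_1²)
r_1² = (0.716)² = 0.512656
Numerator = 0.83 − 0.5127 = 0.3173; denominator = 1 − 0.5127 = 0.4873
φ_{22} = 0.3173 / 0.4873 = 0.651

0.651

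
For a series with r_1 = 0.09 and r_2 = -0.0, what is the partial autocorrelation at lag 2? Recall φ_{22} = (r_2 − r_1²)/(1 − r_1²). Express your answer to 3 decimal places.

φ_{22} = (r_2 − r_1²) / (1 − r_1²)
r_1² = (0.09)² = 0.0081
Numerator = -0.0 − 0.0081 = -0.0081; denominator = 1 − 0.0081 = 0.9919
φ_{22} = -0.0081 / 0.9919 = -0.008

-0.008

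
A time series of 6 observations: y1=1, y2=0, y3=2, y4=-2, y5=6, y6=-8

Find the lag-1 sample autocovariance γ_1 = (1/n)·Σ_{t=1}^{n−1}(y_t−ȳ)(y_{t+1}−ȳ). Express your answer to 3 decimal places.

Mean ȳ = (1 + 0 + 2 − 2 + 6 − 8)/6 = -0.1667
Σ_{t=1}^{5}(y_t−ȳ)(y_{t+1}−ȳ) = -63.0278
γ_1 = -63.0278 / 6 = -10.505

-10.505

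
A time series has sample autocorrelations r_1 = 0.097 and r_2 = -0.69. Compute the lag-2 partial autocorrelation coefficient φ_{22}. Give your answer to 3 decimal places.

φ_{22} = (r_2 − r_1²) / (1 − r_1²)
r_1² = (0.097)² = 0.009409
Numerator = -0.69 − 0.0094 = -0.6994; denominator = 1 − 0.0094 = 0.9906
φ_{22} = -0.6994 / 0.9906 = -0.706

-0.706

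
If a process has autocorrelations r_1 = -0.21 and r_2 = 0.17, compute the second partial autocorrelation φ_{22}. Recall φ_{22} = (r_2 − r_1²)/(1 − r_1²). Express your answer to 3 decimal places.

0.132

φ_{22} = (r_2 − r_1²) / (1 − r_1²)
r_1² = (-0.21)² = 0.0441
Numerator = 0.17 − 0.0441 = 0.1259; denominator = 1 − 0.0441 = 0.9559
φ_{22} = 0.1259 / 0.9559 = 0.132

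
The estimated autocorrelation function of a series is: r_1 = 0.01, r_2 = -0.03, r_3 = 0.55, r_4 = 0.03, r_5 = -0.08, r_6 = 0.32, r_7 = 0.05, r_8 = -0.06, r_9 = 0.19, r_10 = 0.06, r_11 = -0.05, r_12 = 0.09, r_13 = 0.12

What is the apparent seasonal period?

3

The largest autocorrelation is r_3 = 0.55, with weaker echoes at lags 6 (0.32) and 9 (0.19); the remaining lags stay at or below 0.12.
The dominant spike at lag 3 indicates a seasonal period of 3.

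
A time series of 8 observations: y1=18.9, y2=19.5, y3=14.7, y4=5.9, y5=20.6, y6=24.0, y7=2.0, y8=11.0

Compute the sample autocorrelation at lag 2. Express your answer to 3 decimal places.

Mean ȳ = (18.9 + 19.5 + 14.7 + 5.9 + 20.6 + 24.0 + 2.0 + 11.0)/8 = 14.5750
Deviations from mean: 4.3250, 4.9250, 0.1250, -8.6750, 6.0250, 9.4250, -12.5750, -3.5750
Σ(y_t−ȳ)(y_{t+2}−ȳ) = (0.5406) + (-42.7244) + (0.7531) + (-81.7619) + (-75.7644) + (-33.6944) = -232.6513
Denominator Σ(y_t−ȳ)² = 414.2750
r_2 = -232.6513 / 414.2750 = -0.562

-0.562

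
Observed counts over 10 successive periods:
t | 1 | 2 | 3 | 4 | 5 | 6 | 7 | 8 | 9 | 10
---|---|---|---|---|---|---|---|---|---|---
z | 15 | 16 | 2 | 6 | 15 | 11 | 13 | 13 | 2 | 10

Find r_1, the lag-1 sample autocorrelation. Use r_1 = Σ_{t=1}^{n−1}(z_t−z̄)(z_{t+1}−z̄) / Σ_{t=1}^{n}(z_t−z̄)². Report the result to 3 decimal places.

-0.050

Mean z̄ = (15 + 16 + 2 + 6 + 15 + 11 + 13 + 13 + 2 + 10)/10 = 10.3000
Numerator Σ_{t=1}^{9}(z_t−z̄)(z_{t+1}−z̄) = -12.4900
Denominator Σ(z_t−z̄)² = 248.1000
r_1 = -12.4900 / 248.1000 = -0.050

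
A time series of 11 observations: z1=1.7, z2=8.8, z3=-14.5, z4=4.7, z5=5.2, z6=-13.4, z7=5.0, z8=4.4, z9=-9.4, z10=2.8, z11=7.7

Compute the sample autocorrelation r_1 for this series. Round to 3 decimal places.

Mean z̄ = (1.7 + 8.8 − 14.5 + 4.7 + 5.2 − 13.4 + 5.0 + 4.4 − 9.4 + 2.8 + 7.7)/11 = 0.2727
Numerator Σ_{t=1}^{10}(z_t−z̄)(z_{t+1}−z̄) = -315.4789
Denominator Σ(z_t−z̄)² = 718.3018
r_1 = -315.4789 / 718.3018 = -0.439

-0.439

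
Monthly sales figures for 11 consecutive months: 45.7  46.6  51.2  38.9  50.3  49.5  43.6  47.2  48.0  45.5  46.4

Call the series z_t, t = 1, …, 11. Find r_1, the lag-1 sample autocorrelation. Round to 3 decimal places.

Mean z̄ = (45.7 + 46.6 + 51.2 + 38.9 + 50.3 + 49.5 + 43.6 + 47.2 + 48.0 + 45.5 + 46.4)/11 = 46.6273
Numerator Σ_{t=1}^{10}(z_t−z̄)(z_{t+1}−z̄) = -64.1989
Denominator Σ(z_t−z̄)² = 115.9218
r_1 = -64.1989 / 115.9218 = -0.554

-0.554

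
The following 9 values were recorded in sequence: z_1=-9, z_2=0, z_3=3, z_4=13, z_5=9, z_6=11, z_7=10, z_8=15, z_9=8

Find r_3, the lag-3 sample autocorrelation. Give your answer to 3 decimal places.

-0.187

Mean z̄ = (-9 + 0 + 3 + 13 + 9 + 11 + 10 + 15 + 8)/9 = 6.6667
Σ(z_t−z̄)(z_{t+3}−z̄) = (-99.2222) + (-15.5556) + (-15.8889) + (21.1111) + (19.4444) + (5.7778) = -84.3333
Denominator Σ(z_t−z̄)² = 450.0000
r_3 = -84.3333 / 450.0000 = -0.187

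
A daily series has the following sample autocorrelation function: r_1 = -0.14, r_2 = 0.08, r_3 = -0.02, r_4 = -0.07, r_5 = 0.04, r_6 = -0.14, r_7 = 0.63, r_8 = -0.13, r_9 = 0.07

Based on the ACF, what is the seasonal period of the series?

The largest autocorrelation is r_7 = 0.63; the remaining lags stay at or below 0.08.
The dominant spike at lag 7 indicates a seasonal period of 7.

7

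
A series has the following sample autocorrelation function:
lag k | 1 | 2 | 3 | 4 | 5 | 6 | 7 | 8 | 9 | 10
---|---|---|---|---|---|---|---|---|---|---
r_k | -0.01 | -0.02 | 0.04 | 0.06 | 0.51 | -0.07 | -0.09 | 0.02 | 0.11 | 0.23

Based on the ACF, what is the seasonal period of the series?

5

The largest autocorrelation is r_5 = 0.51, with a weaker echo at lag 10 (0.23); the remaining lags stay at or below 0.11.
The dominant spike at lag 5 indicates a seasonal period of 5.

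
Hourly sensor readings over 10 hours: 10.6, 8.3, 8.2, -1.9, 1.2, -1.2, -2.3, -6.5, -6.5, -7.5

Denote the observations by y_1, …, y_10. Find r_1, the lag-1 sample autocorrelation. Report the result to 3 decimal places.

0.613

Mean ȳ = (10.6 + 8.3 + 8.2 − 1.9 + 1.2 − 1.2 − 2.3 − 6.5 − 6.5 − 7.5)/10 = 0.2400
Numerator Σ_{t=1}^{9}(y_t−ȳ)(y_{t+1}−ȳ) = 245.5604
Denominator Σ(y_t−ȳ)² = 400.4440
r_1 = 245.5604 / 400.4440 = 0.613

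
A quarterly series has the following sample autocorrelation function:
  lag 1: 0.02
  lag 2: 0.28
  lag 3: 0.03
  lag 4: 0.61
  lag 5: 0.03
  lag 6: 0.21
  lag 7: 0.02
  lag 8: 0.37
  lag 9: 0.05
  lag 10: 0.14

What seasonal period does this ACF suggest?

The largest autocorrelation is r_4 = 0.61, with a weaker echo at lag 8 (0.37); the remaining lags stay at or below 0.28.
The dominant spike at lag 4 indicates a seasonal period of 4.

4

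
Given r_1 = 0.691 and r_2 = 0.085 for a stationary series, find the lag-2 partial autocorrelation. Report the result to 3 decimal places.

φ_{22} = (r_2 − r_1²) / (1 − r_1²)
r_1² = (0.691)² = 0.477481
Numerator = 0.085 − 0.4775 = -0.3925; denominator = 1 − 0.4775 = 0.5225
φ_{22} = -0.3925 / 0.5225 = -0.751

-0.751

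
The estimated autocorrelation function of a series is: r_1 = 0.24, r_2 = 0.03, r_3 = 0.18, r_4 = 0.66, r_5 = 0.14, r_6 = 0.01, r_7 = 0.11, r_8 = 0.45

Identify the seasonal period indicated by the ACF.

The largest autocorrelation is r_4 = 0.66, with a weaker echo at lag 8 (0.45); the remaining lags stay at or below 0.24. The elevated value at lag 1 (0.24), dropping to 0.03 at lag 2, reflects decaying short-term dependence rather than seasonality.
The dominant spike at lag 4 indicates a seasonal period of 4.

4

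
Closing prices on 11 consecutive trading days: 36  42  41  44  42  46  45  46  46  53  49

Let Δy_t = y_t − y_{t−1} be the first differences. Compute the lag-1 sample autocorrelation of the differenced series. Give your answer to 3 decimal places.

-0.620

First differences Δy: 6, -1, 3, -2, 4, -1, 1, 0, 7, -4
Mean of differences = 1.3000
Numerator Σ(Δy_t−Δȳ)(Δy_{t+1}−Δȳ) = -71.9900
Denominator Σ(Δy_t−Δȳ)² = 116.1000
r_1(Δy) = -71.9900 / 116.1000 = -0.620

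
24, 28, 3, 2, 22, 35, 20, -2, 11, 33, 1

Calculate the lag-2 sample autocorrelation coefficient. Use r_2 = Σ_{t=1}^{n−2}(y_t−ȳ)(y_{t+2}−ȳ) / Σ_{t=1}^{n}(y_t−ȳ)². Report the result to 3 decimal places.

-0.640

Mean ȳ = (24 + 28 + 3 + 2 + 22 + 35 + 20 − 2 + 11 + 33 + 1)/11 = 16.0909
Numerator Σ_{t=1}^{9}(y_t−ȳ)(y_{t+2}−ȳ) = -1183.1074
Denominator Σ(y_t−ȳ)² = 1848.9091
r_2 = -1183.1074 / 1848.9091 = -0.640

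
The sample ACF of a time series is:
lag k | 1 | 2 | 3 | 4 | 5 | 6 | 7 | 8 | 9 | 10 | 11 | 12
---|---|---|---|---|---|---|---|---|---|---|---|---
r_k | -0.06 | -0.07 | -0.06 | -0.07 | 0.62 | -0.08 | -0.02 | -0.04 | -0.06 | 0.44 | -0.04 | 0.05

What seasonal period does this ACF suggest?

The largest autocorrelation is r_5 = 0.62, with a weaker echo at lag 10 (0.44); the remaining lags stay at or below 0.05.
The dominant spike at lag 5 indicates a seasonal period of 5.

5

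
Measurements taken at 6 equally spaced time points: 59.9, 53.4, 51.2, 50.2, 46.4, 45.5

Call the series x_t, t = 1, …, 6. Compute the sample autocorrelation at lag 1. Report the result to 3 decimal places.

0.372

Mean x̄ = (59.9 + 53.4 + 51.2 + 50.2 + 46.4 + 45.5)/6 = 51.1000
Σ(x_t−x̄)(x_{t+1}−x̄) = (20.2400) + (0.2300) + (-0.0900) + (4.2300) + (26.3200) = 50.9300
Denominator Σ(x_t−x̄)² = 137.0000
r_1 = 50.9300 / 137.0000 = 0.372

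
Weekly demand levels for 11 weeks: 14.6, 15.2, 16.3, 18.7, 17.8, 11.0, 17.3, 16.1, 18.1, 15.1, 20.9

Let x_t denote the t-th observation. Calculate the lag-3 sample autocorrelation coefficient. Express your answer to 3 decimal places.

-0.229

Mean x̄ = (14.6 + 15.2 + 16.3 + 18.7 + 17.8 + 11.0 + 17.3 + 16.1 + 18.1 + 15.1 + 20.9)/11 = 16.4636
Numerator Σ_{t=1}^{8}(x_t−x̄)(x_{t+3}−x̄) = -15.2721
Denominator Σ(x_t−x̄)² = 66.7855
r_3 = -15.2721 / 66.7855 = -0.229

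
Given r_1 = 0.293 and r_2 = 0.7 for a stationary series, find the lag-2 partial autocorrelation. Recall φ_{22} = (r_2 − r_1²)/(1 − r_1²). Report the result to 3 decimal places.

φ_{22} = (r_2 − r_1²) / (1 − r_1²)
r_1² = (0.293)² = 0.085849
Numerator = 0.7 − 0.0858 = 0.6142; denominator = 1 − 0.0858 = 0.9142
φ_{22} = 0.6142 / 0.9142 = 0.672

0.672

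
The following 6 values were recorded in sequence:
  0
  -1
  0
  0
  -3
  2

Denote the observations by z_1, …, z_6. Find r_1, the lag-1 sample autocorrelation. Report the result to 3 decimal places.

-0.558

Mean z̄ = (0 − 1 + 0 + 0 − 3 + 2)/6 = -0.3333
Deviations from mean: 0.3333, -0.6667, 0.3333, 0.3333, -2.6667, 2.3333
Numerator Σ_{t=1}^{5}(z_t−z̄)(z_{t+1}−z̄) = -7.4444
Denominator Σ(z_t−z̄)² = 13.3333
r_1 = -7.4444 / 13.3333 = -0.558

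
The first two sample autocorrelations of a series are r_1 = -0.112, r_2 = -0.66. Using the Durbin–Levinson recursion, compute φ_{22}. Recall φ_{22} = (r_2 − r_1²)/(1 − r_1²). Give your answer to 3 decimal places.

-0.681

φ_{22} = (r_2 − r_1²) / (1 − r_1²)
r_1² = (-0.112)² = 0.012544
Numerator = -0.66 − 0.0125 = -0.6725; denominator = 1 − 0.0125 = 0.9875
φ_{22} = -0.6725 / 0.9875 = -0.681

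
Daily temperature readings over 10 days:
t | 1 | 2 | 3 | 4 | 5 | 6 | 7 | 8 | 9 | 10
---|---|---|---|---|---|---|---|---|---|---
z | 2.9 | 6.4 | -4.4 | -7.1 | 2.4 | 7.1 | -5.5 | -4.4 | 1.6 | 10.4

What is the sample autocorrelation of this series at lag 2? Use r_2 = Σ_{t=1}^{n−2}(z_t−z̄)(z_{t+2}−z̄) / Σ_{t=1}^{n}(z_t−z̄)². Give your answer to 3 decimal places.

-0.639

Mean z̄ = (2.9 + 6.4 − 4.4 − 7.1 + 2.4 + 7.1 − 5.5 − 4.4 + 1.6 + 10.4)/10 = 0.9400
Numerator Σ_{t=1}^{8}(z_t−z̄)(z_{t+2}−z̄) = -208.7512
Denominator Σ(z_t−z̄)² = 326.8040
r_2 = -208.7512 / 326.8040 = -0.639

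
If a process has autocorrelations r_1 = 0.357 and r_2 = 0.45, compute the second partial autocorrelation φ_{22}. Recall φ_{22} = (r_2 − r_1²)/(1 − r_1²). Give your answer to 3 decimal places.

φ_{22} = (r_2 − r_1²) / (1 − r_1²)
r_1² = (0.357)² = 0.127449
Numerator = 0.45 − 0.1274 = 0.3226; denominator = 1 − 0.1274 = 0.8726
φ_{22} = 0.3226 / 0.8726 = 0.370

0.370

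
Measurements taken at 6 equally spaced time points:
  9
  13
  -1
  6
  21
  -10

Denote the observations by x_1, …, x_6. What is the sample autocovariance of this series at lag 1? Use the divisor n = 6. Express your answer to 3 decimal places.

-45.519

Mean x̄ = (9 + 13 − 1 + 6 + 21 − 10)/6 = 6.3333
Σ_{t=1}^{5}(x_t−x̄)(x_{t+1}−x̄) = -273.1111
γ_1 = -273.1111 / 6 = -45.519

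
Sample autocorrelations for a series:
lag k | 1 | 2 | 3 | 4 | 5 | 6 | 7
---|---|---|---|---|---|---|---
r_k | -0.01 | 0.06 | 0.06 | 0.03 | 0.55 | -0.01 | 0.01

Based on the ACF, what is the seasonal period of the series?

The largest autocorrelation is r_5 = 0.55; the remaining lags stay at or below 0.06.
The dominant spike at lag 5 indicates a seasonal period of 5.

5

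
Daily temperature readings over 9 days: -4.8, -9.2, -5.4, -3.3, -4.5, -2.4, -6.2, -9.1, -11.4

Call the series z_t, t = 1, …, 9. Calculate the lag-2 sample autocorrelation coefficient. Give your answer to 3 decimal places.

Mean z̄ = (-4.8 − 9.2 − 5.4 − 3.3 − 4.5 − 2.4 − 6.2 − 9.1 − 11.4)/9 = -6.2556
Numerator Σ_{t=1}^{7}(z_t−z̄)(z_{t+2}−z̄) = -5.7151
Denominator Σ(z_t−z̄)² = 72.7622
r_2 = -5.7151 / 72.7622 = -0.079

-0.079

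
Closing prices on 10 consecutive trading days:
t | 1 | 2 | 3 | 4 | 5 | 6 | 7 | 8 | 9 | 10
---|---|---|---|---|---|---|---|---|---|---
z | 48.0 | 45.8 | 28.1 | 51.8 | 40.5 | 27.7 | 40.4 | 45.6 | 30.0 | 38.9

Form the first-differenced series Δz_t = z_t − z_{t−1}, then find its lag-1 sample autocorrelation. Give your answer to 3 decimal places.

First differences Δz: -2.2, -17.7, 23.7, -11.3, -12.8, 12.7, 5.2, -15.6, 8.9
Mean of differences = -1.0111
Numerator Σ(Δz_t−Δz̄)(Δz_{t+1}−Δz̄) = -837.1979
Denominator Σ(Δz_t−Δz̄)² = 1673.0489
r_1(Δz) = -837.1979 / 1673.0489 = -0.500

-0.500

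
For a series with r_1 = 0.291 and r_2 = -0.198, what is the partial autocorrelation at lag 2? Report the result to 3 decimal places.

φ_{22} = (r_2 − r_1²) / (1 − r_1²)
r_1² = (0.291)² = 0.084681
Numerator = -0.198 − 0.0847 = -0.2827; denominator = 1 − 0.0847 = 0.9153
φ_{22} = -0.2827 / 0.9153 = -0.309

-0.309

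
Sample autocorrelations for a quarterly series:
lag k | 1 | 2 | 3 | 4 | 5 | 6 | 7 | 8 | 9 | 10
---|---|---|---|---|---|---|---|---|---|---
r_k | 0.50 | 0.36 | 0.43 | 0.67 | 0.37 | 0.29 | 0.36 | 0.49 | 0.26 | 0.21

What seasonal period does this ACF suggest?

4

The largest autocorrelation is r_4 = 0.67; the remaining lags stay at or below 0.50. The elevated value at lag 1 (0.50), dropping to 0.36 at lag 2, reflects decaying short-term dependence rather than seasonality.
The dominant spike at lag 4 indicates a seasonal period of 4.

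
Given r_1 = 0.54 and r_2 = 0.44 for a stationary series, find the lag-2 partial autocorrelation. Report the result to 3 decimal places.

0.209

φ_{22} = (r_2 − r_1²) / (1 − r_1²)
r_1² = (0.54)² = 0.2916
Numerator = 0.44 − 0.2916 = 0.1484; denominator = 1 − 0.2916 = 0.7084
φ_{22} = 0.1484 / 0.7084 = 0.209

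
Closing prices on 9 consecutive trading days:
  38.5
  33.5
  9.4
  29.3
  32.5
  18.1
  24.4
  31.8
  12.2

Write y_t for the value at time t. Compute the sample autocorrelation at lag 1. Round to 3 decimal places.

-0.234

Mean ȳ = (38.5 + 33.5 + 9.4 + 29.3 + 32.5 + 18.1 + 24.4 + 31.8 + 12.2)/9 = 25.5222
Numerator Σ_{t=1}^{8}(y_t−ȳ)(y_{t+1}−ȳ) = -193.7716
Denominator Σ(y_t−ȳ)² = 828.1956
r_1 = -193.7716 / 828.1956 = -0.234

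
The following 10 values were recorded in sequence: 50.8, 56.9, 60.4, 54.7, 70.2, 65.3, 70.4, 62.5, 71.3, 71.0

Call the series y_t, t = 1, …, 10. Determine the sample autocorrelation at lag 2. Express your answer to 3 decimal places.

0.301

Mean ȳ = (50.8 + 56.9 + 60.4 + 54.7 + 70.2 + 65.3 + 70.4 + 62.5 + 71.3 + 71.0)/10 = 63.3500
Numerator Σ_{t=1}^{8}(y_t−ȳ)(y_{t+2}−ȳ) = 151.9200
Denominator Σ(y_t−ȳ)² = 505.5050
r_2 = 151.9200 / 505.5050 = 0.301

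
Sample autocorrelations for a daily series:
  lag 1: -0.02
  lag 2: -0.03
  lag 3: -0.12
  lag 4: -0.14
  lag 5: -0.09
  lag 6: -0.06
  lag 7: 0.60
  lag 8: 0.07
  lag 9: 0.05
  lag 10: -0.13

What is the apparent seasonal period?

The largest autocorrelation is r_7 = 0.60; the remaining lags stay at or below 0.07.
The dominant spike at lag 7 indicates a seasonal period of 7.

7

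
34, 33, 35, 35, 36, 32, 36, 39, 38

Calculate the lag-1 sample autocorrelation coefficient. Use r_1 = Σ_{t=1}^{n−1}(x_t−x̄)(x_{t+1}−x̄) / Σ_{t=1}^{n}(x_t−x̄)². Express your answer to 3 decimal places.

0.289

Mean x̄ = (34 + 33 + 35 + 35 + 36 + 32 + 36 + 39 + 38)/9 = 35.3333
Numerator Σ_{t=1}^{8}(x_t−x̄)(x_{t+1}−x̄) = 11.5556
Denominator Σ(x_t−x̄)² = 40.0000
r_1 = 11.5556 / 40.0000 = 0.289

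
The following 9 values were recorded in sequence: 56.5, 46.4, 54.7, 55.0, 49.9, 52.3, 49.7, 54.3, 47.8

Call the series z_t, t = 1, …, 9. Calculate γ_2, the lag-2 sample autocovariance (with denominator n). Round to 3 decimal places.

Mean z̄ = (56.5 + 46.4 + 54.7 + 55.0 + 49.9 + 52.3 + 49.7 + 54.3 + 47.8)/9 = 51.8444
Σ_{t=1}^{7}(z_t−z̄)(z_{t+2}−z̄) = 5.9605
γ_2 = 5.9605 / 9 = 0.662

0.662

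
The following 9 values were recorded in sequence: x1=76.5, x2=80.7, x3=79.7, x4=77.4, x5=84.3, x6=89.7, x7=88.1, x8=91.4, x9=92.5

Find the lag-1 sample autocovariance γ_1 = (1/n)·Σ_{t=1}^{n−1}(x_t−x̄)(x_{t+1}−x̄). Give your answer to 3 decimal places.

20.206

Mean x̄ = (76.5 + 80.7 + 79.7 + 77.4 + 84.3 + 89.7 + 88.1 + 91.4 + 92.5)/9 = 84.4778
Σ_{t=1}^{8}(x_t−x̄)(x_{t+1}−x̄) = 181.8551
γ_1 = 181.8551 / 9 = 20.206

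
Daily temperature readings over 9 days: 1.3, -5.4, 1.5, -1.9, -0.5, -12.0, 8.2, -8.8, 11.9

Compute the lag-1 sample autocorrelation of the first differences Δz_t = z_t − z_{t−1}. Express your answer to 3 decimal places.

First differences Δz: -6.7, 6.9, -3.4, 1.4, -11.5, 20.2, -17.0, 20.7
Mean of differences = 1.3250
Numerator Σ(Δz_t−Δz̄)(Δz_{t+1}−Δz̄) = -1015.4006
Denominator Σ(Δz_t−Δz̄)² = 1349.7550
r_1(Δz) = -1015.4006 / 1349.7550 = -0.752

-0.752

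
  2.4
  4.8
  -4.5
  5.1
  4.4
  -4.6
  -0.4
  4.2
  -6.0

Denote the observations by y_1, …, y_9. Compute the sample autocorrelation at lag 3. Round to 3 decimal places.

Mean ȳ = (2.4 + 4.8 − 4.5 + 5.1 + 4.4 − 4.6 − 0.4 + 4.2 − 6.0)/9 = 0.6000
Numerator Σ_{t=1}^{6}(y_t−ȳ)(y_{t+3}−ȳ) = 94.0800
Denominator Σ(y_t−ȳ)² = 166.1400
r_3 = 94.0800 / 166.1400 = 0.566

0.566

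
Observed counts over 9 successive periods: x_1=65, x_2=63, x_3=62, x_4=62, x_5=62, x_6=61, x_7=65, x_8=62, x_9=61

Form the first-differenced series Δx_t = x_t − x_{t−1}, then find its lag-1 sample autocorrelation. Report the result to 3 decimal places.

-0.392

First differences Δx: -2, -1, 0, 0, -1, 4, -3, -1
Mean of differences = -0.5000
Numerator Σ(Δx_t−Δx̄)(Δx_{t+1}−Δx̄) = -11.7500
Denominator Σ(Δx_t−Δx̄)² = 30.0000
r_1(Δx) = -11.7500 / 30.0000 = -0.392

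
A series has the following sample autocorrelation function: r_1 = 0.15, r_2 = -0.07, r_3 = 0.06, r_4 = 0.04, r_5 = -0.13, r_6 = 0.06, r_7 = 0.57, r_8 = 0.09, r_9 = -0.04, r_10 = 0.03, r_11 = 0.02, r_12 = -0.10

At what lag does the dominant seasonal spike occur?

7

The largest autocorrelation is r_7 = 0.57; the remaining lags stay at or below 0.15.
The dominant spike at lag 7 indicates a seasonal period of 7.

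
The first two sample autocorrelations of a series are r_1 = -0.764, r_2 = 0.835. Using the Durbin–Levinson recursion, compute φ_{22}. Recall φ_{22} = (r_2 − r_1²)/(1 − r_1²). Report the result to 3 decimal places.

0.604

φ_{22} = (r_2 − r_1²) / (1 − r_1²)
r_1² = (-0.764)² = 0.583696
Numerator = 0.835 − 0.5837 = 0.2513; denominator = 1 − 0.5837 = 0.4163
φ_{22} = 0.2513 / 0.4163 = 0.604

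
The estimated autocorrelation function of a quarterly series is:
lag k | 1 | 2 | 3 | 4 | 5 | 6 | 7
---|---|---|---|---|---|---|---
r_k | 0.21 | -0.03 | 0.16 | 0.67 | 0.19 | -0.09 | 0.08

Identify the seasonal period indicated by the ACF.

4

The largest autocorrelation is r_4 = 0.67; the remaining lags stay at or below 0.21.
The dominant spike at lag 4 indicates a seasonal period of 4.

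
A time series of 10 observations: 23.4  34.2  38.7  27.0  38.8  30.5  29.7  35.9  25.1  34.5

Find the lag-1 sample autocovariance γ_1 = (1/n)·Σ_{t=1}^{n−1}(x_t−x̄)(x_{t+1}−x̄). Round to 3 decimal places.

-13.075

Mean x̄ = (23.4 + 34.2 + 38.7 + 27.0 + 38.8 + 30.5 + 29.7 + 35.9 + 25.1 + 34.5)/10 = 31.7800
Σ_{t=1}^{9}(x_t−x̄)(x_{t+1}−x̄) = -130.7504
γ_1 = -130.7504 / 10 = -13.075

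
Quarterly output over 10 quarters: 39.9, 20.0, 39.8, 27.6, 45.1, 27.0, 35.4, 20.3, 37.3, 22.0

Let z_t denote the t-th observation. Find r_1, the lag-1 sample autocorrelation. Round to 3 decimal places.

-0.687

Mean z̄ = (39.9 + 20.0 + 39.8 + 27.6 + 45.1 + 27.0 + 35.4 + 20.3 + 37.3 + 22.0)/10 = 31.4400
Numerator Σ_{t=1}^{9}(z_t−z̄)(z_{t+1}−z̄) = -519.9236
Denominator Σ(z_t−z̄)² = 756.6240
r_1 = -519.9236 / 756.6240 = -0.687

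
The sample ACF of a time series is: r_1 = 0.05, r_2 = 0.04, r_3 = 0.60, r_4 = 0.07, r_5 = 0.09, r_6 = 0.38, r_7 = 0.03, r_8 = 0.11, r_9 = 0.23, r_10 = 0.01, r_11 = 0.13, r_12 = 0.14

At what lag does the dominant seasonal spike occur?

3

The largest autocorrelation is r_3 = 0.60, with weaker echoes at lags 6 (0.38) and 9 (0.23); the remaining lags stay at or below 0.14.
The dominant spike at lag 3 indicates a seasonal period of 3.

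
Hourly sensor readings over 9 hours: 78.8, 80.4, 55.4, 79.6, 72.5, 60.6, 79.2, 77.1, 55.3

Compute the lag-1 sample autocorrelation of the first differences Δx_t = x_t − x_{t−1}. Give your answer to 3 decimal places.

First differences Δx: 1.6, -25.0, 24.2, -7.1, -11.9, 18.6, -2.1, -21.8
Mean of differences = -2.9375
Numerator Σ(Δx_t−Δx̄)(Δx_{t+1}−Δx̄) = -965.2727
Denominator Σ(Δx_t−Δx̄)² = 2161.7988
r_1(Δx) = -965.2727 / 2161.7988 = -0.447

-0.447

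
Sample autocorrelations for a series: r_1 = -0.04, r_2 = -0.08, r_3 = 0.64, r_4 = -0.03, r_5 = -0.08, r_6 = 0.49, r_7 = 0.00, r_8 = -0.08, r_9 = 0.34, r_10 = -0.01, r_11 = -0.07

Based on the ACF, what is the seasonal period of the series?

3

The largest autocorrelation is r_3 = 0.64, with weaker echoes at lags 6 (0.49) and 9 (0.34); the remaining lags stay at or below 0.00.
The dominant spike at lag 3 indicates a seasonal period of 3.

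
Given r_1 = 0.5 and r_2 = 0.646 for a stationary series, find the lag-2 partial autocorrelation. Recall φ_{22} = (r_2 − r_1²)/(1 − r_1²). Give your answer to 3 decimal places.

0.528

φ_{22} = (r_2 − r_1²) / (1 − r_1²)
r_1² = (0.5)² = 0.25
Numerator = 0.646 − 0.2500 = 0.3960; denominator = 1 − 0.2500 = 0.7500
φ_{22} = 0.3960 / 0.7500 = 0.528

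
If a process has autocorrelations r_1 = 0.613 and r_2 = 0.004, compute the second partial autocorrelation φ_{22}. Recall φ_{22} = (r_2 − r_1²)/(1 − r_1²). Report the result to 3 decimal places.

φ_{22} = (r_2 − r_1²) / (1 − r_1²)
r_1² = (0.613)² = 0.375769
Numerator = 0.004 − 0.3758 = -0.3718; denominator = 1 − 0.3758 = 0.6242
φ_{22} = -0.3718 / 0.6242 = -0.596

-0.596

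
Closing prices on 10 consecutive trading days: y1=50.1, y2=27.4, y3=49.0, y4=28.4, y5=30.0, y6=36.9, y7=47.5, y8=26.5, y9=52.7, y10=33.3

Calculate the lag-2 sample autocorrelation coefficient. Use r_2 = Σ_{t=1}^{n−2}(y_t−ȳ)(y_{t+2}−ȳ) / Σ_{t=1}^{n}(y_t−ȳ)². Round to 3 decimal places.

0.290

Mean ȳ = (50.1 + 27.4 + 49.0 + 28.4 + 30.0 + 36.9 + 47.5 + 26.5 + 52.7 + 33.3)/10 = 38.1800
Numerator Σ_{t=1}^{8}(y_t−ȳ)(y_{t+2}−ȳ) = 289.4512
Denominator Σ(y_t−ȳ)² = 997.4960
r_2 = 289.4512 / 997.4960 = 0.290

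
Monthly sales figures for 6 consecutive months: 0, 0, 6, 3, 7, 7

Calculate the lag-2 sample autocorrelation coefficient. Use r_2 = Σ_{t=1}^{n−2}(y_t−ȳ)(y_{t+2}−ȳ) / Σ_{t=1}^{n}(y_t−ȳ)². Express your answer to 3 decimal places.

Mean ȳ = (0 + 0 + 6 + 3 + 7 + 7)/6 = 3.8333
Deviations from mean: -3.8333, -3.8333, 2.1667, -0.8333, 3.1667, 3.1667
Σ(y_t−ȳ)(y_{t+2}−ȳ) = (-8.3056) + (3.1944) + (6.8611) + (-2.6389) = -0.8889
Denominator Σ(y_t−ȳ)² = 54.8333
r_2 = -0.8889 / 54.8333 = -0.016

-0.016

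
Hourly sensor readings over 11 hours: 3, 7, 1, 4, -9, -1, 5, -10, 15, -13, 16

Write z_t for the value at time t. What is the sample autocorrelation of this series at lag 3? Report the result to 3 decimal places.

-0.191

Mean z̄ = (3 + 7 + 1 + 4 − 9 − 1 + 5 − 10 + 15 − 13 + 16)/11 = 1.6364
Numerator Σ_{t=1}^{8}(z_t−z̄)(z_{t+3}−z̄) = -172.0331
Denominator Σ(z_t−z̄)² = 902.5455
r_3 = -172.0331 / 902.5455 = -0.191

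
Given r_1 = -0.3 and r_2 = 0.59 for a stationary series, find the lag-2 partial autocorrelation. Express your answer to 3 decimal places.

φ_{22} = (r_2 − r_1²) / (1 − r_1²)
r_1² = (-0.3)² = 0.09
Numerator = 0.59 − 0.0900 = 0.5000; denominator = 1 − 0.0900 = 0.9100
φ_{22} = 0.5000 / 0.9100 = 0.549

0.549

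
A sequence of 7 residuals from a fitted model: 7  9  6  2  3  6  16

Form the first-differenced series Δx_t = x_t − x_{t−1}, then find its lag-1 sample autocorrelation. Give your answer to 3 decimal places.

First differences Δx: 2, -3, -4, 1, 3, 10
Mean of differences = 1.5000
Numerator Σ(Δx_t−Δx̄)(Δx_{t+1}−Δx̄) = 37.2500
Denominator Σ(Δx_t−Δx̄)² = 125.5000
r_1(Δx) = 37.2500 / 125.5000 = 0.297

0.297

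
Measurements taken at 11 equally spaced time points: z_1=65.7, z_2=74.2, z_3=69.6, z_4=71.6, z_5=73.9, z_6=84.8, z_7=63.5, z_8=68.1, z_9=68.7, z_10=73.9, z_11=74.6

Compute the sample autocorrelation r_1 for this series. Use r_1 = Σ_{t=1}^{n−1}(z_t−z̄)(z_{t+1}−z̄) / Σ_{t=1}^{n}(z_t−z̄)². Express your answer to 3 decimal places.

Mean z̄ = (65.7 + 74.2 + 69.6 + 71.6 + 73.9 + 84.8 + 63.5 + 68.1 + 68.7 + 73.9 + 74.6)/11 = 71.6909
Numerator Σ_{t=1}^{10}(z_t−z̄)(z_{t+1}−z̄) = -58.7328
Denominator Σ(z_t−z̄)² = 325.5691
r_1 = -58.7328 / 325.5691 = -0.180

-0.180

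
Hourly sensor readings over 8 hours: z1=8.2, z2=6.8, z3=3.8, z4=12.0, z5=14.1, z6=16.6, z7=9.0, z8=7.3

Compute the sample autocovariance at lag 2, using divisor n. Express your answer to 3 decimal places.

-3.468

Mean z̄ = (8.2 + 6.8 + 3.8 + 12.0 + 14.1 + 16.6 + 9.0 + 7.3)/8 = 9.7250
Σ_{t=1}^{6}(z_t−z̄)(z_{t+2}−z̄) = -27.7438
γ_2 = -27.7438 / 8 = -3.468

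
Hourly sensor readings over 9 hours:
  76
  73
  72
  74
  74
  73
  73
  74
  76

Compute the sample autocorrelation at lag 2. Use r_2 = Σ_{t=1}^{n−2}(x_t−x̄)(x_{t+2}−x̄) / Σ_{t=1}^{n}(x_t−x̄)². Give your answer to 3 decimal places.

-0.434

Mean x̄ = (76 + 73 + 72 + 74 + 74 + 73 + 73 + 74 + 76)/9 = 73.8889
Σ(x_t−x̄)(x_{t+2}−x̄) = (-3.9877) + (-0.0988) + (-0.2099) + (-0.0988) + (-0.0988) + (-0.0988) + (-1.8765) = -6.4691
Denominator Σ(x_t−x̄)² = 14.8889
r_2 = -6.4691 / 14.8889 = -0.434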